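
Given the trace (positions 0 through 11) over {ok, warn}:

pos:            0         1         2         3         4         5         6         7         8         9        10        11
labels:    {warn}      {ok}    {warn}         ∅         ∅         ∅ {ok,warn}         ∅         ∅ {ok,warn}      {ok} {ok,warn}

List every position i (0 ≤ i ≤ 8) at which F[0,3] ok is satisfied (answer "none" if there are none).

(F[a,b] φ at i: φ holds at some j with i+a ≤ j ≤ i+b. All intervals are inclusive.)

0, 1, 3, 4, 5, 6, 7, 8

Evaluate at each i in [0,8]:
  i=0: ✓ (witness j=1)
  i=1: ✓ (witness j=1)
  i=2: ✗ (none in [2,5])
  i=3: ✓ (witness j=6)
  i=4: ✓ (witness j=6)
  i=5: ✓ (witness j=6)
  i=6: ✓ (witness j=6)
  i=7: ✓ (witness j=9)
  i=8: ✓ (witness j=9)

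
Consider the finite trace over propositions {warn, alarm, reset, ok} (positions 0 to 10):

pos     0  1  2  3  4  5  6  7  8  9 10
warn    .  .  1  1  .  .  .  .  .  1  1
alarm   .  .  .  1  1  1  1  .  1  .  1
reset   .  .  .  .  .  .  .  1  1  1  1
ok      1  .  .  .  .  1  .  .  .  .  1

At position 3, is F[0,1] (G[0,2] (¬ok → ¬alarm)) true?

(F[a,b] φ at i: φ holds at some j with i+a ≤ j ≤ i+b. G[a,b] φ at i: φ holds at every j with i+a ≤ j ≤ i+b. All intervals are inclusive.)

No

Check G[0,2] (¬ok → ¬alarm) at each j in [3,4]:
  j=3: fails at 3
  j=4: fails at 4
No position in the window satisfies it → formula fails.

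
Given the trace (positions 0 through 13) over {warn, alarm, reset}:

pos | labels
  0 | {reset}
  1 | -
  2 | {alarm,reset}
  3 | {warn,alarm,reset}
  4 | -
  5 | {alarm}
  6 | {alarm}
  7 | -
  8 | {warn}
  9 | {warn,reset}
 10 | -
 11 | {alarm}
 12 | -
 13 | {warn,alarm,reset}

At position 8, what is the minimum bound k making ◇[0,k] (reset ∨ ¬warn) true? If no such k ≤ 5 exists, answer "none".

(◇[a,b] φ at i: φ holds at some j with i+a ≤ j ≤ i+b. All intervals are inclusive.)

Scan j = 8,9,… for (reset ∨ ¬warn):
  j=8: fails
  j=9: holds
First hit at j=9, so smallest k = 9-8 = 1.

1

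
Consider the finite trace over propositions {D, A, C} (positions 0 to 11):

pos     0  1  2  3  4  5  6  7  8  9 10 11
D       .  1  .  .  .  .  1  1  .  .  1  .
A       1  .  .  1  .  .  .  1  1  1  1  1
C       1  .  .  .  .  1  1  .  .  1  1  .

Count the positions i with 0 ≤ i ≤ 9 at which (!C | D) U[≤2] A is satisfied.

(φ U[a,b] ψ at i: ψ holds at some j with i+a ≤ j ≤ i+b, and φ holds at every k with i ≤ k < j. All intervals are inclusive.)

8

Evaluate at each i in [0,9]:
  i=0: ✓ (rhs at j=0)
  i=1: ✓ (rhs at j=3; lhs holds on [1,2])
  i=2: ✓ (rhs at j=3; lhs holds on [2,2])
  i=3: ✓ (rhs at j=3)
  i=4: ✗ (no rhs in [4,6])
  i=5: ✗ (lhs fails at k=5 before rhs at j=7)
  i=6: ✓ (rhs at j=7; lhs holds on [6,6])
  i=7: ✓ (rhs at j=7)
  i=8: ✓ (rhs at j=8)
  i=9: ✓ (rhs at j=9)
Positions where it holds: {0, 1, 2, 3, 6, 7, 8, 9} → 8.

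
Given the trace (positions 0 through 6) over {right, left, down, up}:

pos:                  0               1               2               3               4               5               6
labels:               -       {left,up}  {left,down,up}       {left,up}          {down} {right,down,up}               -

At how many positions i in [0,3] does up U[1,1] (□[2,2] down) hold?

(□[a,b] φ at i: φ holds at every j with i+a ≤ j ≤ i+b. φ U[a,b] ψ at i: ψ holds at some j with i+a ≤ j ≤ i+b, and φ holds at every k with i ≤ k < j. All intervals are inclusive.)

Evaluate at each i in [0,3]:
  i=0: ✗ (no rhs in [1,1])
  i=1: ✓ (rhs at j=2; lhs holds on [1,1])
  i=2: ✓ (rhs at j=3; lhs holds on [2,2])
  i=3: ✗ (no rhs in [4,4])
Positions where it holds: {1, 2} → 2.

2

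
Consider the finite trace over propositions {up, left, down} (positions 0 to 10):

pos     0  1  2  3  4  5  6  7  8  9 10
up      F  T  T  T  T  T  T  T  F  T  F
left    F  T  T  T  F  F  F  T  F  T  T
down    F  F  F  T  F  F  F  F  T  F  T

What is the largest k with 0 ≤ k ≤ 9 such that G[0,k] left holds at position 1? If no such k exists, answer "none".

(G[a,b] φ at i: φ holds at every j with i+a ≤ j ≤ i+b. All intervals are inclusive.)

2

left must hold from j=1 onward; find where it first fails.
  j=1: holds
  j=2: holds
  j=3: holds
  j=4: fails
Holds on [1,3], so largest k = 2.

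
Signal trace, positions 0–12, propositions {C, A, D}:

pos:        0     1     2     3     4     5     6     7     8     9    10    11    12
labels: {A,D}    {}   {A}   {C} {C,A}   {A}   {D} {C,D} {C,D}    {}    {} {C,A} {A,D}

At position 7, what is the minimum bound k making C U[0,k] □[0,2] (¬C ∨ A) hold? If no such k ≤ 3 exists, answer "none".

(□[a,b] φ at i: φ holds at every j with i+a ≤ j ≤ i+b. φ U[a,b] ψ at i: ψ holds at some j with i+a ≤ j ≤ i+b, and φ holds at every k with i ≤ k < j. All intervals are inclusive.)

2

Need earliest j ≥ 7 with □[0,2] (¬C ∨ A), and C at every k in [7,j-1].
  j=7: rhs fails.
  j=8: rhs fails.
  j=9: rhs holds; lhs holds on [7,8]. k = 2.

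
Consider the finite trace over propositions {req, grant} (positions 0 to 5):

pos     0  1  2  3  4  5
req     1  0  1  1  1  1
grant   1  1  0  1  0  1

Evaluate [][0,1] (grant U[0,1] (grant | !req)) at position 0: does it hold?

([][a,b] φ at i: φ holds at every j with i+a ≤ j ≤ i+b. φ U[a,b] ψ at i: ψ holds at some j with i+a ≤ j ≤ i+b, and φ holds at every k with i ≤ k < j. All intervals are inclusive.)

Yes

Check (grant U[0,1] (grant | !req)) at every j in [0,1]:
  j=0: holds
  j=1: holds
All positions satisfy it → formula holds.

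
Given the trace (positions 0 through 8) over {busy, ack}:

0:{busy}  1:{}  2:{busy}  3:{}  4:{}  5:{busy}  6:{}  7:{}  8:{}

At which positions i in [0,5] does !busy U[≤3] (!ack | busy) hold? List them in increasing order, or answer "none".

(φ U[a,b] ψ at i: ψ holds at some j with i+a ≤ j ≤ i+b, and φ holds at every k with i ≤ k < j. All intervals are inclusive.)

0, 1, 2, 3, 4, 5

Evaluate at each i in [0,5]:
  i=0: ✓ (rhs at j=0)
  i=1: ✓ (rhs at j=1)
  i=2: ✓ (rhs at j=2)
  i=3: ✓ (rhs at j=3)
  i=4: ✓ (rhs at j=4)
  i=5: ✓ (rhs at j=5)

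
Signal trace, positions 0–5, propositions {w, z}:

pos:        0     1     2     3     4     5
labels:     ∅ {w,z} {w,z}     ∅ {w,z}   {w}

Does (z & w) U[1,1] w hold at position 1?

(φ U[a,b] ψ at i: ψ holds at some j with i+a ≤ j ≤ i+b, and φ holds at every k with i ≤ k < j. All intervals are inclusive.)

Holds

Need some j in [2,2] with w, and (z & w) at every k in [1,j-1].
  j=2: w holds; (z & w) holds at every k in [1,1] → satisfied.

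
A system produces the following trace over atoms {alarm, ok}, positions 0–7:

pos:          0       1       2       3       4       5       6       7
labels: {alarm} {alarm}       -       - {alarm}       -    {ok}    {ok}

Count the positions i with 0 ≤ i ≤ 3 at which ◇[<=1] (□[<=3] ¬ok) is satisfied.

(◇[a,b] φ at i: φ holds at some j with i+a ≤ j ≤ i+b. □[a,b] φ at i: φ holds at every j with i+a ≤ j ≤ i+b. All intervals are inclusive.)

Evaluate at each i in [0,3]:
  i=0: ✓ (witness j=0)
  i=1: ✓ (witness j=1)
  i=2: ✓ (witness j=2)
  i=3: ✗ (none in [3,4])
Positions where it holds: {0, 1, 2} → 3.

3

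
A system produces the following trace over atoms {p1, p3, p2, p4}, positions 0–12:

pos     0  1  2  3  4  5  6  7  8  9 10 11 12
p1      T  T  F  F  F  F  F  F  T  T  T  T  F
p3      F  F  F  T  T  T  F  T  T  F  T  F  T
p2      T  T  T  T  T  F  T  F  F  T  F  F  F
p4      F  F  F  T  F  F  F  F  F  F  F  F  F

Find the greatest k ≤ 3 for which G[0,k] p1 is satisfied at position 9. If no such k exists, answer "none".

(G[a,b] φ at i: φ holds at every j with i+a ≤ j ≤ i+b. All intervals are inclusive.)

2

p1 must hold from j=9 onward; find where it first fails.
  j=9: holds
  j=10: holds
  j=11: holds
  j=12: fails
Holds on [9,11], so largest k = 2.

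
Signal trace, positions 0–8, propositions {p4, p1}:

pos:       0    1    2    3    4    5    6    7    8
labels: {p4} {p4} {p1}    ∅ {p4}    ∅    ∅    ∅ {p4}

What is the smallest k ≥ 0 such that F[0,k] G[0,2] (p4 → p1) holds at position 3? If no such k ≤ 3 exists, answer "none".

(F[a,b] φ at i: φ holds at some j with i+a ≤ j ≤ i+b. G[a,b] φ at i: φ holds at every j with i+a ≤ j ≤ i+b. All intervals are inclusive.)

2

Scan j = 3,4,… for G[0,2] (p4 → p1):
  j=3: fails
  j=4: fails
  j=5: holds
First hit at j=5, so smallest k = 5-3 = 2.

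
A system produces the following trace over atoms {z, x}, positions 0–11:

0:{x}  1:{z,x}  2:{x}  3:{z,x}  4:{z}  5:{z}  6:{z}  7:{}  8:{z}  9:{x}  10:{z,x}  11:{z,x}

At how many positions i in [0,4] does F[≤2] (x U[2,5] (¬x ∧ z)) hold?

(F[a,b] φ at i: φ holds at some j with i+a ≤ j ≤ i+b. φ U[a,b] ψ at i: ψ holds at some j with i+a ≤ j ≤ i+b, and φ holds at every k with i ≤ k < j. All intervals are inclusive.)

Evaluate at each i in [0,4]:
  i=0: ✓ (witness j=0)
  i=1: ✓ (witness j=1)
  i=2: ✓ (witness j=2)
  i=3: ✗ (none in [3,5])
  i=4: ✗ (none in [4,6])
Positions where it holds: {0, 1, 2} → 3.

3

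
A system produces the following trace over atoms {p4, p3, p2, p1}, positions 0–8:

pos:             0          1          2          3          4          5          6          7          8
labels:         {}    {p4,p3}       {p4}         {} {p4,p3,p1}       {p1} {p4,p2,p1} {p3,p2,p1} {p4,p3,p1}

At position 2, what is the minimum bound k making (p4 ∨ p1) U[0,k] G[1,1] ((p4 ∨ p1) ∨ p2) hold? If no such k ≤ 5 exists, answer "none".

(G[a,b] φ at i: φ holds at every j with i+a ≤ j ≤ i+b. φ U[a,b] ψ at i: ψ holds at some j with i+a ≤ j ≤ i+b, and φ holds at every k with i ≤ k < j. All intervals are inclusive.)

Need earliest j ≥ 2 with G[1,1] ((p4 ∨ p1) ∨ p2), and (p4 ∨ p1) at every k in [2,j-1].
  j=2: rhs fails.
  j=3: rhs holds; lhs holds on [2,2]. k = 1.

1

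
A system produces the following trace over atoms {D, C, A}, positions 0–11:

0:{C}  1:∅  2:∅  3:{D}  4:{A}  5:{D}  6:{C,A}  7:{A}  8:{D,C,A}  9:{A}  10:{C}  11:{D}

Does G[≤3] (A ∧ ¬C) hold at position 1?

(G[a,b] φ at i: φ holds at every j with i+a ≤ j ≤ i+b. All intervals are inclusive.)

Check (A ∧ ¬C) at every j in [1,4]:
  j=1: false
  j=2: false
  j=3: false
  j=4: true
Fails at j=1 → formula fails.

No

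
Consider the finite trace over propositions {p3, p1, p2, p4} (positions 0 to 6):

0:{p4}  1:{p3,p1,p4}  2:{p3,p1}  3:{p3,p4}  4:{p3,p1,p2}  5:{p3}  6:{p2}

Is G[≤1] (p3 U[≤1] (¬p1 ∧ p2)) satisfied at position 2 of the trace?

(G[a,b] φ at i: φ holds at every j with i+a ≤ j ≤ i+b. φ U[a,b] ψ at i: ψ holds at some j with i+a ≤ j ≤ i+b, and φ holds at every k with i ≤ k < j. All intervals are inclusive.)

Check (p3 U[≤1] (¬p1 ∧ p2)) at every j in [2,3]:
  j=2: fails
  j=3: fails
Fails at j=2 → formula fails.

Does not hold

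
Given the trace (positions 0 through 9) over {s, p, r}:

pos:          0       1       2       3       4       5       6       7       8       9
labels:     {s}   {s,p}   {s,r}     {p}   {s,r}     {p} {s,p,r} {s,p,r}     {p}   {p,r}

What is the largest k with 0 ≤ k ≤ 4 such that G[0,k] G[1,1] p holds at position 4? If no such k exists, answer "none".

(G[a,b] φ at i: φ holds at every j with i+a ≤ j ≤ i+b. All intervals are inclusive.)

4

G[1,1] p must hold from j=4 onward; find where it first fails.
  j=4: holds
  j=5: holds
  j=6: holds
  j=7: holds
  j=8: holds
Holds through j=8; largest k = 4.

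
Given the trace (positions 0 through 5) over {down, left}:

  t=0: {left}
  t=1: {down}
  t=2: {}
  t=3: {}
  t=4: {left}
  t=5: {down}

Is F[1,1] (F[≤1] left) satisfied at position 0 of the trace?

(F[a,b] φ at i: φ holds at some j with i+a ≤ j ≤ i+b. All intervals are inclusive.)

Does not hold

Check F[≤1] left at each j in [1,1]:
  j=1: fails (none in [1,2])
No position in the window satisfies it → formula fails.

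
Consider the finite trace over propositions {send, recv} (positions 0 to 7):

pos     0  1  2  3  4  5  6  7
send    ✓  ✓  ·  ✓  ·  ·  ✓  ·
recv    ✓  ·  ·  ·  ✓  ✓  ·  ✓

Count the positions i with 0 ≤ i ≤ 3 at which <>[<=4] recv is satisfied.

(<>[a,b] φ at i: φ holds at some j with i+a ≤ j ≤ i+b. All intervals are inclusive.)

4

Evaluate at each i in [0,3]:
  i=0: ✓ (witness j=0)
  i=1: ✓ (witness j=4)
  i=2: ✓ (witness j=4)
  i=3: ✓ (witness j=4)
Positions where it holds: {0, 1, 2, 3} → 4.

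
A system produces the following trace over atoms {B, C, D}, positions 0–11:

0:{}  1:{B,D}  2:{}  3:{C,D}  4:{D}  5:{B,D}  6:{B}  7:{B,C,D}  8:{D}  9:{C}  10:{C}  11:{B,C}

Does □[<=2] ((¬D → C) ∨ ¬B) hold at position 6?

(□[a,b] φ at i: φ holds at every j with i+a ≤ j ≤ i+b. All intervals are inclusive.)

Check ((¬D → C) ∨ ¬B) at every j in [6,8]:
  j=6: false
  j=7: true
  j=8: true
Fails at j=6 → formula fails.

False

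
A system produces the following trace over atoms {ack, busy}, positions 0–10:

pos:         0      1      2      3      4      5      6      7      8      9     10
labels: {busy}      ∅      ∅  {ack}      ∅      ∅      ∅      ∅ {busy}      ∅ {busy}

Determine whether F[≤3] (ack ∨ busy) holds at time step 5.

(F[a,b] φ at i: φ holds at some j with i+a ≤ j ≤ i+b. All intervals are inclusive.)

True

Check (ack ∨ busy) at each j in [5,8]:
  j=5: false
  j=6: false
  j=7: false
  j=8: true
Found at j=8 → formula holds.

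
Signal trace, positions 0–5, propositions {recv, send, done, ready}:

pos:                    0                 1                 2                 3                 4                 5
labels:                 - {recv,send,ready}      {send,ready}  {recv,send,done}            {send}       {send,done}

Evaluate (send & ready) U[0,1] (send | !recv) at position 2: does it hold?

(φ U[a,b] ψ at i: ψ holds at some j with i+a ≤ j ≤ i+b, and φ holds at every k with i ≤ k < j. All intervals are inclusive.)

Need some j in [2,3] with (send | !recv), and (send & ready) at every k in [2,j-1].
  j=2: (send | !recv) holds; no prefix to check → satisfied.

Holds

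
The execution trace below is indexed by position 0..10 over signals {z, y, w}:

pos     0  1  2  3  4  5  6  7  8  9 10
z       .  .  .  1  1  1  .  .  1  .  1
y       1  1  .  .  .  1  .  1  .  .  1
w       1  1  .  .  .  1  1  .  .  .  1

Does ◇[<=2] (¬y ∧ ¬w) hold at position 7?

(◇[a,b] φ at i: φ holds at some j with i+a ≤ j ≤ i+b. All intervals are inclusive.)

True

Check (¬y ∧ ¬w) at each j in [7,9]:
  j=7: false
  j=8: true
  j=9: true
Found at j=8 → formula holds.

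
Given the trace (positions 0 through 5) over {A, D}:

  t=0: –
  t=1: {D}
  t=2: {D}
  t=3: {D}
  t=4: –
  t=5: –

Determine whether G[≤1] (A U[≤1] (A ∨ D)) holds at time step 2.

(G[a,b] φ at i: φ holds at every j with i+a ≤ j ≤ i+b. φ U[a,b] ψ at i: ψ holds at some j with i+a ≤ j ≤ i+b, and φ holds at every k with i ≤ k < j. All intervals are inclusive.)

Check (A U[≤1] (A ∨ D)) at every j in [2,3]:
  j=2: holds
  j=3: holds
All positions satisfy it → formula holds.

Yes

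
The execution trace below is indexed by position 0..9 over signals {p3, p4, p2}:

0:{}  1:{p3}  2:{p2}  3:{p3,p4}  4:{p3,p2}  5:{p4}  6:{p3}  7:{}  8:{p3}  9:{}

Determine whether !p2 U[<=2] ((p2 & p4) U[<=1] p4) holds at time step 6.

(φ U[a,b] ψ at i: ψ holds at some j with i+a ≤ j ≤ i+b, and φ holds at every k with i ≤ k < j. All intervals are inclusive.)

Does not hold

Need some j in [6,8] with ((p2 & p4) U[<=1] p4), and !p2 at every k in [6,j-1].
  j=6: ((p2 & p4) U[<=1] p4) — fails.
  j=7: ((p2 & p4) U[<=1] p4) — fails.
  j=8: ((p2 & p4) U[<=1] p4) — fails.
No j in the window works → until fails.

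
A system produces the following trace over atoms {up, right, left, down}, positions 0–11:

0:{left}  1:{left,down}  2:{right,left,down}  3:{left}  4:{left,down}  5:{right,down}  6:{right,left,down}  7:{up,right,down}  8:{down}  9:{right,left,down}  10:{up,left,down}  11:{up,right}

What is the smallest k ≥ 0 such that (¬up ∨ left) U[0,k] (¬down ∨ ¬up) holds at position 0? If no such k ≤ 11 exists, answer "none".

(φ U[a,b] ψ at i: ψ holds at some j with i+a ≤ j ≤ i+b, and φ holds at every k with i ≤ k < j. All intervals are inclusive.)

0

Need earliest j ≥ 0 with (¬down ∨ ¬up), and (¬up ∨ left) at every k in [0,j-1].
  j=0: rhs holds (empty prefix). k = 0.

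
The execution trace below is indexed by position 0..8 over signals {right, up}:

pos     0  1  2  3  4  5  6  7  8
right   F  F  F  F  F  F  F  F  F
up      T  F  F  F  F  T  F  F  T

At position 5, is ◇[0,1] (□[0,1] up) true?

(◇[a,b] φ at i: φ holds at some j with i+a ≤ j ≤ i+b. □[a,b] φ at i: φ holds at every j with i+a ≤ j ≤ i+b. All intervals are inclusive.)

Check □[0,1] up at each j in [5,6]:
  j=5: fails at 6
  j=6: fails at 6
No position in the window satisfies it → formula fails.

No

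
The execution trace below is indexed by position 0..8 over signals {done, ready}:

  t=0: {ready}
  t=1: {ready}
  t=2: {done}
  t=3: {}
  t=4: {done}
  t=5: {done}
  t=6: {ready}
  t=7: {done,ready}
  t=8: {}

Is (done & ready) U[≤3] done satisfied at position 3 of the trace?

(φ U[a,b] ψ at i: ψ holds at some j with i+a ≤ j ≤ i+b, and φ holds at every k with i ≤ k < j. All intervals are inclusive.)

Need some j in [3,6] with done, and (done & ready) at every k in [3,j-1].
  j=3: done false.
  j=4: done holds, but (done & ready) fails at k=3 → not this j.
  j=5: done holds, but (done & ready) fails at k=3 → not this j.
  j=6: done false.
No j in the window works → until fails.

No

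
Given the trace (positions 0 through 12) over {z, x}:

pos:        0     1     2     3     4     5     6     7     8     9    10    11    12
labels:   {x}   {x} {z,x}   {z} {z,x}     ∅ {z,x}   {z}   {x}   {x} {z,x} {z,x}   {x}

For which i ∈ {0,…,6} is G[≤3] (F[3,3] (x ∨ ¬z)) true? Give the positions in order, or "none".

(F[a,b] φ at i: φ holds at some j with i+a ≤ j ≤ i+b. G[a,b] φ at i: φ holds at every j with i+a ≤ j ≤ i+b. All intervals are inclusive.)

5, 6

Evaluate at each i in [0,6]:
  i=0: ✗ (fails at j=0)
  i=1: ✗ (fails at j=4)
  i=2: ✗ (fails at j=4)
  i=3: ✗ (fails at j=4)
  i=4: ✗ (fails at j=4)
  i=5: ✓ (all of [5,8])
  i=6: ✓ (all of [6,9])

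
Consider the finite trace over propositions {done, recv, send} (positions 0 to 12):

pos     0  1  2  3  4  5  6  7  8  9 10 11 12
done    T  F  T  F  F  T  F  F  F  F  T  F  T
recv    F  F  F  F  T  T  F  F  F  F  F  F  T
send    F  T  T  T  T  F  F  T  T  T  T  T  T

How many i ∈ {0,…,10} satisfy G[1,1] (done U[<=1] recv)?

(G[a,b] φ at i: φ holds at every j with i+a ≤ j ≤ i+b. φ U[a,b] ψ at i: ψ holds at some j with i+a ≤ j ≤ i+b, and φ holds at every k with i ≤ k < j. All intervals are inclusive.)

Evaluate at each i in [0,10]:
  i=0: ✗ (fails at j=1)
  i=1: ✗ (fails at j=2)
  i=2: ✗ (fails at j=3)
  i=3: ✓ (all of [4,4])
  i=4: ✓ (all of [5,5])
  i=5: ✗ (fails at j=6)
  i=6: ✗ (fails at j=7)
  i=7: ✗ (fails at j=8)
  i=8: ✗ (fails at j=9)
  i=9: ✗ (fails at j=10)
  i=10: ✗ (fails at j=11)
Positions where it holds: {3, 4} → 2.

2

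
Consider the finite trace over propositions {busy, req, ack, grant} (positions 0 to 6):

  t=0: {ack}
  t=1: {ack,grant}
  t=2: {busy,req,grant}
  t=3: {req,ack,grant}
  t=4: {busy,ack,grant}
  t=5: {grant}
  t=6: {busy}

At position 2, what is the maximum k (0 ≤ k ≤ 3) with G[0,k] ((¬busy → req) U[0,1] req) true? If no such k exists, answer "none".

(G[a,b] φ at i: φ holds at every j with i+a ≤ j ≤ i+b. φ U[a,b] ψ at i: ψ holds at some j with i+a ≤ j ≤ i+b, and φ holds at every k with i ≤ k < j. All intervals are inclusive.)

1

((¬busy → req) U[0,1] req) must hold from j=2 onward; find where it first fails.
  j=2: holds
  j=3: holds
  j=4: fails
Holds on [2,3], so largest k = 1.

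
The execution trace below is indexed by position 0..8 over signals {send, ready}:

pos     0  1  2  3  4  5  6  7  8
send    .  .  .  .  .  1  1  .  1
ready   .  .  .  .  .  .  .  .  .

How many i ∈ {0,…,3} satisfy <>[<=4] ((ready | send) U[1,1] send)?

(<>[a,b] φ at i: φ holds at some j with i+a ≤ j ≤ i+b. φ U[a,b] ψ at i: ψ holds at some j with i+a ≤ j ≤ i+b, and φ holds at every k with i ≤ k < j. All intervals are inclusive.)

Evaluate at each i in [0,3]:
  i=0: ✗ (none in [0,4])
  i=1: ✓ (witness j=5)
  i=2: ✓ (witness j=5)
  i=3: ✓ (witness j=5)
Positions where it holds: {1, 2, 3} → 3.

3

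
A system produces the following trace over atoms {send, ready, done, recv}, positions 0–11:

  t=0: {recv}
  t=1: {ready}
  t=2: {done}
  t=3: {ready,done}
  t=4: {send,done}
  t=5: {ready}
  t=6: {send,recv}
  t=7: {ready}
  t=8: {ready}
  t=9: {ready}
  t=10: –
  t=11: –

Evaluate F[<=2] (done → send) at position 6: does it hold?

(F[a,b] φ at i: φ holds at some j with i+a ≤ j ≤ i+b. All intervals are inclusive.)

Check (done → send) at each j in [6,8]:
  j=6: true
  j=7: true
  j=8: true
Found at j=6 → formula holds.

Yes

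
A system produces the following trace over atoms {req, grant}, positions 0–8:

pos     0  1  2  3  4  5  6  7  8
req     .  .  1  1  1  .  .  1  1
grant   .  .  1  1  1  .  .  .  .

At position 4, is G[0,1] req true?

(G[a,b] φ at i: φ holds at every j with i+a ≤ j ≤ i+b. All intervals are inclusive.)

No

Check req at every j in [4,5]:
  j=4: true
  j=5: false
Fails at j=5 → formula fails.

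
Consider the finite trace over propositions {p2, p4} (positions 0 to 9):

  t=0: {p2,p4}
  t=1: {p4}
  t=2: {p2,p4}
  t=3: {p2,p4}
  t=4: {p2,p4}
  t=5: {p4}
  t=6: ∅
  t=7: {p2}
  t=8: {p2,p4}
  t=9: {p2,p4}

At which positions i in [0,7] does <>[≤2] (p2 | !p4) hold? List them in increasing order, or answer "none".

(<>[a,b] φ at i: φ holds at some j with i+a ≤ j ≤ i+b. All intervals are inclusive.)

0, 1, 2, 3, 4, 5, 6, 7

Evaluate at each i in [0,7]:
  i=0: ✓ (witness j=0)
  i=1: ✓ (witness j=2)
  i=2: ✓ (witness j=2)
  i=3: ✓ (witness j=3)
  i=4: ✓ (witness j=4)
  i=5: ✓ (witness j=6)
  i=6: ✓ (witness j=6)
  i=7: ✓ (witness j=7)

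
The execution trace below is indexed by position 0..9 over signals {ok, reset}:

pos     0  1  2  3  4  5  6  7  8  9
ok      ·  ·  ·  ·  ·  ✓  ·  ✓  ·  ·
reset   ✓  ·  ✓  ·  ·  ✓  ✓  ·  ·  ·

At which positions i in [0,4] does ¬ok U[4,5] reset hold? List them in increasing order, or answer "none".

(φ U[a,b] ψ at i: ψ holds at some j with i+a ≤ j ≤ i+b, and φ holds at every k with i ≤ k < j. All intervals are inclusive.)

0, 1

Evaluate at each i in [0,4]:
  i=0: ✓ (rhs at j=5; lhs holds on [0,4])
  i=1: ✓ (rhs at j=5; lhs holds on [1,4])
  i=2: ✗ (lhs fails at k=5 before rhs at j=6)
  i=3: ✗ (no rhs in [7,8])
  i=4: ✗ (no rhs in [8,9])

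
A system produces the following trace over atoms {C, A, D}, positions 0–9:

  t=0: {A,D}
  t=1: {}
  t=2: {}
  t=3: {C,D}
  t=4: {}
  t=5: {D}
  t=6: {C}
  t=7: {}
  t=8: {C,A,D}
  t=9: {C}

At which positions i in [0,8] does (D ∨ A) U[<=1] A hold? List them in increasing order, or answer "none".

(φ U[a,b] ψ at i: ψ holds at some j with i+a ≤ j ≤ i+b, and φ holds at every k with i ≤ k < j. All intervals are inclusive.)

Evaluate at each i in [0,8]:
  i=0: ✓ (rhs at j=0)
  i=1: ✗ (no rhs in [1,2])
  i=2: ✗ (no rhs in [2,3])
  i=3: ✗ (no rhs in [3,4])
  i=4: ✗ (no rhs in [4,5])
  i=5: ✗ (no rhs in [5,6])
  i=6: ✗ (no rhs in [6,7])
  i=7: ✗ (lhs fails at k=7 before rhs at j=8)
  i=8: ✓ (rhs at j=8)

0, 8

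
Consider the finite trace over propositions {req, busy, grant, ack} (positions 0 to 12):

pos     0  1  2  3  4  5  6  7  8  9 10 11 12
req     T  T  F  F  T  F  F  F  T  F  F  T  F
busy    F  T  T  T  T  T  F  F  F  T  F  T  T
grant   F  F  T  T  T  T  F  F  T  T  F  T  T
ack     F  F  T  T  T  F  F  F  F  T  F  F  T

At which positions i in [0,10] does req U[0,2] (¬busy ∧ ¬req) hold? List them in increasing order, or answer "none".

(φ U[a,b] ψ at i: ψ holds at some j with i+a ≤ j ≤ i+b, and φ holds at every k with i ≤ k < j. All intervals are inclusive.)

Evaluate at each i in [0,10]:
  i=0: ✗ (no rhs in [0,2])
  i=1: ✗ (no rhs in [1,3])
  i=2: ✗ (no rhs in [2,4])
  i=3: ✗ (no rhs in [3,5])
  i=4: ✗ (lhs fails at k=5 before rhs at j=6)
  i=5: ✗ (lhs fails at k=5 before rhs at j=6)
  i=6: ✓ (rhs at j=6)
  i=7: ✓ (rhs at j=7)
  i=8: ✗ (lhs fails at k=9 before rhs at j=10)
  i=9: ✗ (lhs fails at k=9 before rhs at j=10)
  i=10: ✓ (rhs at j=10)

6, 7, 10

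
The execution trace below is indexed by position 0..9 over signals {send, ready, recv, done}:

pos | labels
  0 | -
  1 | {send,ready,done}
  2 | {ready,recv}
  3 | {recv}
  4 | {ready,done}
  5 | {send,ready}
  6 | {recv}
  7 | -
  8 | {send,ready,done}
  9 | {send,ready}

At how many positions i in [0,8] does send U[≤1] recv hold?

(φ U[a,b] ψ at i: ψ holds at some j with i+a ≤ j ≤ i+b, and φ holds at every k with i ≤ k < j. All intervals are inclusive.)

5

Evaluate at each i in [0,8]:
  i=0: ✗ (no rhs in [0,1])
  i=1: ✓ (rhs at j=2; lhs holds on [1,1])
  i=2: ✓ (rhs at j=2)
  i=3: ✓ (rhs at j=3)
  i=4: ✗ (no rhs in [4,5])
  i=5: ✓ (rhs at j=6; lhs holds on [5,5])
  i=6: ✓ (rhs at j=6)
  i=7: ✗ (no rhs in [7,8])
  i=8: ✗ (no rhs in [8,9])
Positions where it holds: {1, 2, 3, 5, 6} → 5.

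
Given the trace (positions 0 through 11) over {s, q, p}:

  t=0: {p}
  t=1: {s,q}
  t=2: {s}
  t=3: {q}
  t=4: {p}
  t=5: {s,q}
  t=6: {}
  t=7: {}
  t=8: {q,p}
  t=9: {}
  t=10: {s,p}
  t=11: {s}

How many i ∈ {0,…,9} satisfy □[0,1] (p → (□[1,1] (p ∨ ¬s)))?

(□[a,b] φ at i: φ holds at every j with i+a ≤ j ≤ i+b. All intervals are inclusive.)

Evaluate at each i in [0,9]:
  i=0: ✗ (fails at j=0)
  i=1: ✓ (all of [1,2])
  i=2: ✓ (all of [2,3])
  i=3: ✗ (fails at j=4)
  i=4: ✗ (fails at j=4)
  i=5: ✓ (all of [5,6])
  i=6: ✓ (all of [6,7])
  i=7: ✓ (all of [7,8])
  i=8: ✓ (all of [8,9])
  i=9: ✗ (fails at j=10)
Positions where it holds: {1, 2, 5, 6, 7, 8} → 6.

6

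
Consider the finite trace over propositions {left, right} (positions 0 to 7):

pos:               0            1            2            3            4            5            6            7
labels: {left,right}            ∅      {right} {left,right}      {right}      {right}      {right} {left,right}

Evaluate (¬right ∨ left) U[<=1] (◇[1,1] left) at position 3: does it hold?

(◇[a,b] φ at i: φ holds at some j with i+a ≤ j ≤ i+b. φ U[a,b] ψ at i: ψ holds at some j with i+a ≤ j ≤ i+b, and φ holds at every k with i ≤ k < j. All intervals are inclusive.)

Need some j in [3,4] with ◇[1,1] left, and (¬right ∨ left) at every k in [3,j-1].
  j=3: ◇[1,1] left — fails (none in [4,4]).
  j=4: ◇[1,1] left — fails (none in [5,5]).
No j in the window works → until fails.

Does not hold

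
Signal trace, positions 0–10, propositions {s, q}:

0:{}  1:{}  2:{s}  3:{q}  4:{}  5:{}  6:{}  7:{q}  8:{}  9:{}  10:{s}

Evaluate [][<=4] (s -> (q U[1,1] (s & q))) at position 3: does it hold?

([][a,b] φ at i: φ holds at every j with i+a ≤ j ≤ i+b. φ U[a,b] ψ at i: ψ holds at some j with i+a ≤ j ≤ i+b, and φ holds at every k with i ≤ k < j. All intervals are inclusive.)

Check (s -> (q U[1,1] (s & q))) at every j in [3,7]:
  j=3: antecedent false → ✓
  j=4: antecedent false → ✓
  j=5: antecedent false → ✓
  j=6: antecedent false → ✓
  j=7: antecedent false → ✓
All positions satisfy it → formula holds.

True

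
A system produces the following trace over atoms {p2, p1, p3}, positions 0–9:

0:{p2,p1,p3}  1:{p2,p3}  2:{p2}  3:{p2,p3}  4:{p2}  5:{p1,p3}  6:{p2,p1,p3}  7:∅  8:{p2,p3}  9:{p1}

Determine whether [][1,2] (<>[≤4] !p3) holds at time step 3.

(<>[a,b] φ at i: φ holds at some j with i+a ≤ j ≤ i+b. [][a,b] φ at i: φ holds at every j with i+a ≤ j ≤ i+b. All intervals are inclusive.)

True

Check <>[≤4] !p3 at every j in [4,5]:
  j=4: holds (witness at 4)
  j=5: holds (witness at 7)
All positions satisfy it → formula holds.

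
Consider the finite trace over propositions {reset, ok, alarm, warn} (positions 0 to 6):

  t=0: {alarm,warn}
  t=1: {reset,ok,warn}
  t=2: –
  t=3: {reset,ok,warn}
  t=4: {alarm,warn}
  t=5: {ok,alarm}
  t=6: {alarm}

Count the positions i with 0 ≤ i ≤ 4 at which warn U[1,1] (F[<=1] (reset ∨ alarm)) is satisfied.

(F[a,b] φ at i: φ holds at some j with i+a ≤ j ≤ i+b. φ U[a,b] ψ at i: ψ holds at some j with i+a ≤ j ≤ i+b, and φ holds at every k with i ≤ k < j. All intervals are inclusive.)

4

Evaluate at each i in [0,4]:
  i=0: ✓ (rhs at j=1; lhs holds on [0,0])
  i=1: ✓ (rhs at j=2; lhs holds on [1,1])
  i=2: ✗ (lhs fails at k=2 before rhs at j=3)
  i=3: ✓ (rhs at j=4; lhs holds on [3,3])
  i=4: ✓ (rhs at j=5; lhs holds on [4,4])
Positions where it holds: {0, 1, 3, 4} → 4.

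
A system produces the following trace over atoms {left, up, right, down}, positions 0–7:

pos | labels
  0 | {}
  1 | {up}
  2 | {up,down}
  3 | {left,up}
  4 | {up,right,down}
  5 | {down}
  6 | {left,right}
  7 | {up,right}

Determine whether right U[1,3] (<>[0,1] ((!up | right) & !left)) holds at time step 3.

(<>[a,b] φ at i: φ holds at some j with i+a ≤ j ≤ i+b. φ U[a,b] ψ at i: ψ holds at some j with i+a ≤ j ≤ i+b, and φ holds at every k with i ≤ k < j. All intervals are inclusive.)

No

Need some j in [4,6] with <>[0,1] ((!up | right) & !left), and right at every k in [3,j-1].
  j=4: <>[0,1] ((!up | right) & !left) holds, but right fails at k=3 → not this j.
  j=5: <>[0,1] ((!up | right) & !left) holds, but right fails at k=3 → not this j.
  j=6: <>[0,1] ((!up | right) & !left) holds, but right fails at k=3 → not this j.
No j in the window works → until fails.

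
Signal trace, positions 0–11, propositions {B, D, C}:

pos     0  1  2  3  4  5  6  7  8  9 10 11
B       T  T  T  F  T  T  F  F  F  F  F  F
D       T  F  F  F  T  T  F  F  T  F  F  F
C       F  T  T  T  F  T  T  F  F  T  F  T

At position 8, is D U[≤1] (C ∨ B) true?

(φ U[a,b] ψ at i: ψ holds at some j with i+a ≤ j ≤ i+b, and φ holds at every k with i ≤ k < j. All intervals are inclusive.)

Yes

Need some j in [8,9] with (C ∨ B), and D at every k in [8,j-1].
  j=8: (C ∨ B) false.
  j=9: (C ∨ B) holds; D holds at every k in [8,8] → satisfied.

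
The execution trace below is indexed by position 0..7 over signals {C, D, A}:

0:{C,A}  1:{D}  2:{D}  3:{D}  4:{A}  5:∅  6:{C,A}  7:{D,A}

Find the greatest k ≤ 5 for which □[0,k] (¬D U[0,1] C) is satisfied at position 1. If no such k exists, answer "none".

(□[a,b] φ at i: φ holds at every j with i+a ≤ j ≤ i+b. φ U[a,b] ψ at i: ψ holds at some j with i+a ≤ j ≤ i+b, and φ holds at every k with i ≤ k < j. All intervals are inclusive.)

(¬D U[0,1] C) must hold from j=1 onward; find where it first fails.
  j=1: fails → no k works.

none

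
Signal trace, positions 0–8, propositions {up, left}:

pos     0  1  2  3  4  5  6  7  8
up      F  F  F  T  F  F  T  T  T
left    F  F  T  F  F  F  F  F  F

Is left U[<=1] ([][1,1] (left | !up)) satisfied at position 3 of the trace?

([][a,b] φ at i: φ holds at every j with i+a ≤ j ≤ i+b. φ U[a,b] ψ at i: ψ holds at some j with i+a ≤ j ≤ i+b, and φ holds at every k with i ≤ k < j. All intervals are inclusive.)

Yes

Need some j in [3,4] with [][1,1] (left | !up), and left at every k in [3,j-1].
  j=3: [][1,1] (left | !up) holds; no prefix to check → satisfied.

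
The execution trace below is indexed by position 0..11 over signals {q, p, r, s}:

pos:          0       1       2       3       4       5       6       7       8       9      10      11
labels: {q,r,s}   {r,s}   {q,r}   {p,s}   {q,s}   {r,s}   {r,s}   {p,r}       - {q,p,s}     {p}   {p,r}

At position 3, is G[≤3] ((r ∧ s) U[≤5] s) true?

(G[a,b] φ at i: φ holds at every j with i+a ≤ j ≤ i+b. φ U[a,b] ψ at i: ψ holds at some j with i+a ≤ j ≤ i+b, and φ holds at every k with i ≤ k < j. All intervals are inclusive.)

True

Check ((r ∧ s) U[≤5] s) at every j in [3,6]:
  j=3: holds
  j=4: holds
  j=5: holds
  j=6: holds
All positions satisfy it → formula holds.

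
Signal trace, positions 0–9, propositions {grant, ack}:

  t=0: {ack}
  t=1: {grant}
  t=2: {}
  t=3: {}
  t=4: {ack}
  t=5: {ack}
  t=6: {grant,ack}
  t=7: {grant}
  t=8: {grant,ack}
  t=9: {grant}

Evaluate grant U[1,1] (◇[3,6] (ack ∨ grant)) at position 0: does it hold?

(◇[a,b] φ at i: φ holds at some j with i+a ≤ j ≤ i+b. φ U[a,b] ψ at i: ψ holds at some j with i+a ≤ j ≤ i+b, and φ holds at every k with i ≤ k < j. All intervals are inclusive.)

Need some j in [1,1] with ◇[3,6] (ack ∨ grant), and grant at every k in [0,j-1].
  j=1: ◇[3,6] (ack ∨ grant) holds, but grant fails at k=0 → not this j.
No j in the window works → until fails.

No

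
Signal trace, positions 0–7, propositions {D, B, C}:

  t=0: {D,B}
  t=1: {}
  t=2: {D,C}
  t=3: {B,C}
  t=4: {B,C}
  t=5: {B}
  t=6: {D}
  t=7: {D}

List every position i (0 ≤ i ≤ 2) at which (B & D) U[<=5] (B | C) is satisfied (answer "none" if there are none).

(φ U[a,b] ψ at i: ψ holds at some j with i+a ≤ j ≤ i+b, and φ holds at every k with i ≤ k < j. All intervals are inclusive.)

Evaluate at each i in [0,2]:
  i=0: ✓ (rhs at j=0)
  i=1: ✗ (lhs fails at k=1 before rhs at j=2)
  i=2: ✓ (rhs at j=2)

0, 2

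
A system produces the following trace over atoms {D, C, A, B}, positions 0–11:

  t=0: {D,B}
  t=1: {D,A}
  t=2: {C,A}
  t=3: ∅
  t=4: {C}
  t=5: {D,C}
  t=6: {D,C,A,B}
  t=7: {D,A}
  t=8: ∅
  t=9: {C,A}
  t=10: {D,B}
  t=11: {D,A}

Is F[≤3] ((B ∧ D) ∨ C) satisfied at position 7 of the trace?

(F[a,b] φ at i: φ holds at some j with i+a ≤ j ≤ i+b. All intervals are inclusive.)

Check ((B ∧ D) ∨ C) at each j in [7,10]:
  j=7: false
  j=8: false
  j=9: true
  j=10: true
Found at j=9 → formula holds.

True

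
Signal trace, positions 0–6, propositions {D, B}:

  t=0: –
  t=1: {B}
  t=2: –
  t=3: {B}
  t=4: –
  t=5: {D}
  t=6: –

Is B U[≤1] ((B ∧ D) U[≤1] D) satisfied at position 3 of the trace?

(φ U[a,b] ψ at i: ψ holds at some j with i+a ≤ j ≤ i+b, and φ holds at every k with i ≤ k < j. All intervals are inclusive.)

No

Need some j in [3,4] with ((B ∧ D) U[≤1] D), and B at every k in [3,j-1].
  j=3: ((B ∧ D) U[≤1] D) — fails.
  j=4: ((B ∧ D) U[≤1] D) — fails.
No j in the window works → until fails.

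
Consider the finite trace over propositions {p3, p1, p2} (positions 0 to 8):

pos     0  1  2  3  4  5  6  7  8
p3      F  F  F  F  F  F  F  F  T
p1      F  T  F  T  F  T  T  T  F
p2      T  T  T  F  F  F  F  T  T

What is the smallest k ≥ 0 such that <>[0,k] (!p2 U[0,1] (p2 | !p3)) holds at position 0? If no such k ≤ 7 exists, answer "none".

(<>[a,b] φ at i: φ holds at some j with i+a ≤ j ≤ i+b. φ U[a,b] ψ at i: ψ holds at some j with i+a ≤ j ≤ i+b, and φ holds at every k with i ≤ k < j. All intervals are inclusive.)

0

Scan j = 0,1,… for (!p2 U[0,1] (p2 | !p3)):
  j=0: holds
First hit at j=0, so smallest k = 0-0 = 0.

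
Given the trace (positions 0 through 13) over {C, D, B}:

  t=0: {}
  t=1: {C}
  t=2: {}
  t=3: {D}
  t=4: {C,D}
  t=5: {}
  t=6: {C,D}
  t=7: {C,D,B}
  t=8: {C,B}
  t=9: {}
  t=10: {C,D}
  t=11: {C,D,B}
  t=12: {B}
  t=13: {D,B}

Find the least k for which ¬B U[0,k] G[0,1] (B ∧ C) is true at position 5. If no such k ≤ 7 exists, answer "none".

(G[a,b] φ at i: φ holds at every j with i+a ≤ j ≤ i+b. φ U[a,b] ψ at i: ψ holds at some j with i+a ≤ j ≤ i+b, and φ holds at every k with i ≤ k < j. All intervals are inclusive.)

2

Need earliest j ≥ 5 with G[0,1] (B ∧ C), and ¬B at every k in [5,j-1].
  j=5: rhs fails.
  j=6: rhs fails.
  j=7: rhs holds; lhs holds on [5,6]. k = 2.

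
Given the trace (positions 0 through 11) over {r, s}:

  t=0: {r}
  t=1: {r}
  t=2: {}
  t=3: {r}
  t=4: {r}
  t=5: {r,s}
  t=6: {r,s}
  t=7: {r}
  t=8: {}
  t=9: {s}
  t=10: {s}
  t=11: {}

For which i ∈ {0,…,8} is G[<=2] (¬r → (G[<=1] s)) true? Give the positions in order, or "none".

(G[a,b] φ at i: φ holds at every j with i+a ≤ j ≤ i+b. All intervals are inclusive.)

Evaluate at each i in [0,8]:
  i=0: ✗ (fails at j=2)
  i=1: ✗ (fails at j=2)
  i=2: ✗ (fails at j=2)
  i=3: ✓ (all of [3,5])
  i=4: ✓ (all of [4,6])
  i=5: ✓ (all of [5,7])
  i=6: ✗ (fails at j=8)
  i=7: ✗ (fails at j=8)
  i=8: ✗ (fails at j=8)

3, 4, 5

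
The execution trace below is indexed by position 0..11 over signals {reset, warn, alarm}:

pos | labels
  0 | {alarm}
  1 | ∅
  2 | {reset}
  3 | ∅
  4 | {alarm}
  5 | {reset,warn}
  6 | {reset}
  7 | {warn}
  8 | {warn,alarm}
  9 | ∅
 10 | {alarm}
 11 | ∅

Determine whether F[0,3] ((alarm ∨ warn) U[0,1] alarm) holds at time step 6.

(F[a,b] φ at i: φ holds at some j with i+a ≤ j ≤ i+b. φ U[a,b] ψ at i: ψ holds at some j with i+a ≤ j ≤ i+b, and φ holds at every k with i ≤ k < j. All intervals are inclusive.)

Check ((alarm ∨ warn) U[0,1] alarm) at each j in [6,9]:
  j=6: fails
  j=7: holds
  j=8: holds
  j=9: fails
Found at j=7 → formula holds.

Holds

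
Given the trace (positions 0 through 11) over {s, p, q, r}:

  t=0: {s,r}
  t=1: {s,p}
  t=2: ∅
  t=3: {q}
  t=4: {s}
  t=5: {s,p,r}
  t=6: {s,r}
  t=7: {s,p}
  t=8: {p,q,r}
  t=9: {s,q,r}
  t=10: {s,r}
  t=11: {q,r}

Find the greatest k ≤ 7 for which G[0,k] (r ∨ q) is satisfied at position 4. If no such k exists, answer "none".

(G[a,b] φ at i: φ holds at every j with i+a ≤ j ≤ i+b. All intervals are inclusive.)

(r ∨ q) must hold from j=4 onward; find where it first fails.
  j=4: fails → no k works.

none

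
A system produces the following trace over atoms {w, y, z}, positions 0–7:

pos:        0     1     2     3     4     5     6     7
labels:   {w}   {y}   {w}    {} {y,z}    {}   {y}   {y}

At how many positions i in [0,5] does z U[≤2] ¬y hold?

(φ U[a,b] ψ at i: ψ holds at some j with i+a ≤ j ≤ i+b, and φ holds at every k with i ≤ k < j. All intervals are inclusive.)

5

Evaluate at each i in [0,5]:
  i=0: ✓ (rhs at j=0)
  i=1: ✗ (lhs fails at k=1 before rhs at j=2)
  i=2: ✓ (rhs at j=2)
  i=3: ✓ (rhs at j=3)
  i=4: ✓ (rhs at j=5; lhs holds on [4,4])
  i=5: ✓ (rhs at j=5)
Positions where it holds: {0, 2, 3, 4, 5} → 5.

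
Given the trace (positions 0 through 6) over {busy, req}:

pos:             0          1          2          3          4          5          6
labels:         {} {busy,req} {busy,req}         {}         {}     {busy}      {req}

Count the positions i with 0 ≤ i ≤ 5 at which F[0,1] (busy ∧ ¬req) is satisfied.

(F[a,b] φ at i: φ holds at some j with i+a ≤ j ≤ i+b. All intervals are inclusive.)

2

Evaluate at each i in [0,5]:
  i=0: ✗ (none in [0,1])
  i=1: ✗ (none in [1,2])
  i=2: ✗ (none in [2,3])
  i=3: ✗ (none in [3,4])
  i=4: ✓ (witness j=5)
  i=5: ✓ (witness j=5)
Positions where it holds: {4, 5} → 2.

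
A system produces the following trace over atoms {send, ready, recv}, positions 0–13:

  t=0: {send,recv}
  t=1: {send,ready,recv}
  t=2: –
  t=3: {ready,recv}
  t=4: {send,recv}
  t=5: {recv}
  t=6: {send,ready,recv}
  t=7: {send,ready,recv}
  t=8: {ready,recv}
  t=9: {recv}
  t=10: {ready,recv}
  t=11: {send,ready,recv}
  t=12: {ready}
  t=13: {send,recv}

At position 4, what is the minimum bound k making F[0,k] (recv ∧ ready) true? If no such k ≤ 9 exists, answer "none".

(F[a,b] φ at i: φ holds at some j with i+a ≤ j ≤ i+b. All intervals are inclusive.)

Scan j = 4,5,… for (recv ∧ ready):
  j=4: fails
  j=5: fails
  j=6: holds
First hit at j=6, so smallest k = 6-4 = 2.

2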